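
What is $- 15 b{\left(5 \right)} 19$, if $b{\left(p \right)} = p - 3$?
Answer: $-570$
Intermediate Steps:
$b{\left(p \right)} = -3 + p$
$- 15 b{\left(5 \right)} 19 = - 15 \left(-3 + 5\right) 19 = \left(-15\right) 2 \cdot 19 = \left(-30\right) 19 = -570$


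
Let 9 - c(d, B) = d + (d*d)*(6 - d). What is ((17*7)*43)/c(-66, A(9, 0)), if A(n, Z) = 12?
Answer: -5117/313557 ≈ -0.016319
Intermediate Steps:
c(d, B) = 9 - d - d²*(6 - d) (c(d, B) = 9 - (d + (d*d)*(6 - d)) = 9 - (d + d²*(6 - d)) = 9 + (-d - d²*(6 - d)) = 9 - d - d²*(6 - d))
((17*7)*43)/c(-66, A(9, 0)) = ((17*7)*43)/(9 + (-66)³ - 1*(-66) - 6*(-66)²) = (119*43)/(9 - 287496 + 66 - 6*4356) = 5117/(9 - 287496 + 66 - 26136) = 5117/(-313557) = 5117*(-1/313557) = -5117/313557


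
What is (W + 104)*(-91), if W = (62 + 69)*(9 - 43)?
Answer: 395850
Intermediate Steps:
W = -4454 (W = 131*(-34) = -4454)
(W + 104)*(-91) = (-4454 + 104)*(-91) = -4350*(-91) = 395850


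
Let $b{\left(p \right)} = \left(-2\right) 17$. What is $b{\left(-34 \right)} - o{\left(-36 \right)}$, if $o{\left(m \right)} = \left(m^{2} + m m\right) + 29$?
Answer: $-2655$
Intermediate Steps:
$b{\left(p \right)} = -34$
$o{\left(m \right)} = 29 + 2 m^{2}$ ($o{\left(m \right)} = \left(m^{2} + m^{2}\right) + 29 = 2 m^{2} + 29 = 29 + 2 m^{2}$)
$b{\left(-34 \right)} - o{\left(-36 \right)} = -34 - \left(29 + 2 \left(-36\right)^{2}\right) = -34 - \left(29 + 2 \cdot 1296\right) = -34 - \left(29 + 2592\right) = -34 - 2621 = -2655$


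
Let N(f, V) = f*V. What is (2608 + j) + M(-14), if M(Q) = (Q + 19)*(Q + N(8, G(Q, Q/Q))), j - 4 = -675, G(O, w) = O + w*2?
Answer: 1387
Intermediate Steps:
G(O, w) = O + 2*w
N(f, V) = V*f
j = -671 (j = 4 - 675 = -671)
M(Q) = (16 + 9*Q)*(19 + Q) (M(Q) = (Q + 19)*(Q + (Q + 2*(Q/Q))*8) = (19 + Q)*(Q + (Q + 2*1)*8) = (19 + Q)*(Q + (Q + 2)*8) = (19 + Q)*(Q + (2 + Q)*8) = (19 + Q)*(Q + (16 + 8*Q)) = (19 + Q)*(16 + 9*Q) = (16 + 9*Q)*(19 + Q))
(2608 + j) + M(-14) = (2608 - 671) + (304 + 9*(-14)² + 187*(-14)) = 1937 + (304 + 9*196 - 2618) = 1937 + (304 + 1764 - 2618) = 1937 - 550 = 1387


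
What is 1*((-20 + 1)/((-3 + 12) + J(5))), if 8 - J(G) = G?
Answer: -19/12 ≈ -1.5833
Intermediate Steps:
J(G) = 8 - G
1*((-20 + 1)/((-3 + 12) + J(5))) = 1*((-20 + 1)/((-3 + 12) + (8 - 1*5))) = 1*(-19/(9 + (8 - 5))) = 1*(-19/(9 + 3)) = 1*(-19/12) = -19/12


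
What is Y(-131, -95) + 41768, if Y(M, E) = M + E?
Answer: 41542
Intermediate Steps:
Y(M, E) = E + M
Y(-131, -95) + 41768 = (-95 - 131) + 41768 = -226 + 41768 = 41542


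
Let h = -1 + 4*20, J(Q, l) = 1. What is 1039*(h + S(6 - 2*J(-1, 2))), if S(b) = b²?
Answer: 98705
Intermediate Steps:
h = 79 (h = -1 + 80 = 79)
1039*(h + S(6 - 2*J(-1, 2))) = 1039*(79 + (6 - 2*1)²) = 1039*(79 + (6 - 2)²) = 1039*(79 + 4²) = 1039*(79 + 16) = 1039*95 = 98705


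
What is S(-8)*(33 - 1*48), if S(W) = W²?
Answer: -960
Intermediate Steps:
S(-8)*(33 - 1*48) = (-8)²*(33 - 1*48) = 64*(33 - 48) = 64*(-15) = -960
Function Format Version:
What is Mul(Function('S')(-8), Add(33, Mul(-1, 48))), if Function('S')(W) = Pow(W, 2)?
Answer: -960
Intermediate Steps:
Mul(Function('S')(-8), Add(33, Mul(-1, 48))) = Mul(Pow(-8, 2), Add(33, Mul(-1, 48))) = Mul(64, Add(33, -48)) = Mul(64, -15) = -960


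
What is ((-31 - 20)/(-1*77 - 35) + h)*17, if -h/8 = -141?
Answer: 2148579/112 ≈ 19184.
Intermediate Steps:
h = 1128 (h = -8*(-141) = 1128)
((-31 - 20)/(-1*77 - 35) + h)*17 = ((-31 - 20)/(-1*77 - 35) + 1128)*17 = (-51/(-77 - 35) + 1128)*17 = (-51/(-112) + 1128)*17 = (-51*(-1/112) + 1128)*17 = (51/112 + 1128)*17 = (126387/112)*17 = 2148579/112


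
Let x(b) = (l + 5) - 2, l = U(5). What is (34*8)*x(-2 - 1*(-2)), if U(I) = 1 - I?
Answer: -272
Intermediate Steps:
l = -4 (l = 1 - 1*5 = 1 - 5 = -4)
x(b) = -1 (x(b) = (-4 + 5) - 2 = 1 - 2 = -1)
(34*8)*x(-2 - 1*(-2)) = (34*8)*(-1) = 272*(-1) = -272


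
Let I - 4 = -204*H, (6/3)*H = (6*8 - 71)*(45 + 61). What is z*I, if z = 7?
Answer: 1740760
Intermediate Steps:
H = -1219 (H = ((6*8 - 71)*(45 + 61))/2 = ((48 - 71)*106)/2 = (-23*106)/2 = (½)*(-2438) = -1219)
I = 248680 (I = 4 - 204*(-1219) = 4 + 248676 = 248680)
z*I = 7*248680 = 1740760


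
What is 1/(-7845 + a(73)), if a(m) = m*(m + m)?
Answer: 1/2813 ≈ 0.00035549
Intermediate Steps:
a(m) = 2*m**2 (a(m) = m*(2*m) = 2*m**2)
1/(-7845 + a(73)) = 1/(-7845 + 2*73**2) = 1/(-7845 + 2*5329) = 1/(-7845 + 10658) = 1/2813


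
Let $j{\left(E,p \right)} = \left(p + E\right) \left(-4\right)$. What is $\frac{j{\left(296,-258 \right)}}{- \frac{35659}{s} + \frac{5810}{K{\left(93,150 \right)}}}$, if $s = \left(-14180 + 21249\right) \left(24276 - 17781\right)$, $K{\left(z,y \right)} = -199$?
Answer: $\frac{1388781112440}{266762526691} \approx 5.2061$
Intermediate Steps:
$j{\left(E,p \right)} = - 4 E - 4 p$ ($j{\left(E,p \right)} = \left(E + p\right) \left(-4\right) = - 4 E - 4 p$)
$s = 45913155$ ($s = 7069 \cdot 6495 = 45913155$)
$\frac{j{\left(296,-258 \right)}}{- \frac{35659}{s} + \frac{5810}{K{\left(93,150 \right)}}} = \frac{\left(-4\right) 296 - -1032}{- \frac{35659}{45913155} + \frac{5810}{-199}} = \frac{-1184 + 1032}{\left(-35659\right) \frac{1}{45913155} + 5810 \left(- \frac{1}{199}\right)} = - \frac{152}{- \frac{35659}{45913155} - \frac{5810}{199}} = - \frac{152}{- \frac{266762526691}{9136717845}} = \left(-152\right) \left(- \frac{9136717845}{266762526691}\right) = \frac{1388781112440}{266762526691}$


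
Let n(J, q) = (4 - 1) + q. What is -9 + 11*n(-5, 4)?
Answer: 68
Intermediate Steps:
n(J, q) = 3 + q
-9 + 11*n(-5, 4) = -9 + 11*(3 + 4) = -9 + 11*7 = -9 + 77 = 68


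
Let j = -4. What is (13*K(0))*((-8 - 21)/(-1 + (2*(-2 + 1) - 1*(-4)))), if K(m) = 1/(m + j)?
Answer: 377/4 ≈ 94.250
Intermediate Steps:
K(m) = 1/(-4 + m) (K(m) = 1/(m - 4) = 1/(-4 + m))
(13*K(0))*((-8 - 21)/(-1 + (2*(-2 + 1) - 1*(-4)))) = (13/(-4 + 0))*((-8 - 21)/(-1 + (2*(-2 + 1) - 1*(-4)))) = (13/(-4))*(-29/(-1 + (2*(-1) + 4))) = (13*(-¼))*(-29/(-1 + (-2 + 4))) = -(-377)/(4*(-1 + 2)) = -(-377)/(4*1) = -(-377)/4 = -13/4*(-29) = 377/4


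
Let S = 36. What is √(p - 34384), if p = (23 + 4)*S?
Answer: 2*I*√8353 ≈ 182.79*I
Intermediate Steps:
p = 972 (p = (23 + 4)*36 = 27*36 = 972)
√(p - 34384) = √(972 - 34384) = √(-33412) = 2*I*√8353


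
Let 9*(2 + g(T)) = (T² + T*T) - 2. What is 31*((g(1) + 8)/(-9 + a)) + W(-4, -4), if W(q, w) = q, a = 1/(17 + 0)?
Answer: -1885/76 ≈ -24.803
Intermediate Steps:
a = 1/17 ≈ 0.058824
g(T) = -20/9 + 2*T²/9 (g(T) = -2 + ((T² + T*T) - 2)/9 = -2 + ((T² + T²) - 2)/9 = -2 + (2*T² - 2)/9 = -2 + (-2 + 2*T²)/9 = -2 + (-2/9 + 2*T²/9) = -20/9 + 2*T²/9)
31*((g(1) + 8)/(-9 + a)) + W(-4, -4) = 31*(((-20/9 + (2/9)*1²) + 8)/(-9 + 1/17)) - 4 = 31*(((-20/9 + (2/9)*1) + 8)/(-152/17)) - 4 = 31*(((-20/9 + 2/9) + 8)*(-17/152)) - 4 = 31*((-2 + 8)*(-17/152)) - 4 = 31*(6*(-17/152)) - 4 = 31*(-51/76) - 4 = -1581/76 - 4 = -1885/76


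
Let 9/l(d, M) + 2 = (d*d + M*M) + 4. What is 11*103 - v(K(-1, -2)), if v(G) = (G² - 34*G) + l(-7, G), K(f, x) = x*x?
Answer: 83942/67 ≈ 1252.9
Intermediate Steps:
K(f, x) = x²
l(d, M) = 9/(2 + M² + d²) (l(d, M) = 9/(-2 + ((d*d + M*M) + 4)) = 9/(-2 + ((d² + M²) + 4)) = 9/(-2 + ((M² + d²) + 4)) = 9/(-2 + (4 + M² + d²)) = 9/(2 + M² + d²))
v(G) = G² - 34*G + 9/(51 + G²) (v(G) = (G² - 34*G) + 9/(2 + G² + (-7)²) = (G² - 34*G) + 9/(2 + G² + 49) = (G² - 34*G) + 9/(51 + G²) = G² - 34*G + 9/(51 + G²))
11*103 - v(K(-1, -2)) = 11*103 - (9 + (-2)²*(-34 + (-2)²)*(51 + ((-2)²)²))/(51 + ((-2)²)²) = 1133 - (9 + 4*(-34 + 4)*(51 + 4²))/(51 + 4²) = 1133 - (9 + 4*(-30)*(51 + 16))/(51 + 16) = 1133 - (9 + 4*(-30)*67)/67 = 1133 - (9 - 8040)/67 = 1133 - (-8031)/67 = 1133 - 1*(-8031/67) = 1133 + 8031/67 = 83942/67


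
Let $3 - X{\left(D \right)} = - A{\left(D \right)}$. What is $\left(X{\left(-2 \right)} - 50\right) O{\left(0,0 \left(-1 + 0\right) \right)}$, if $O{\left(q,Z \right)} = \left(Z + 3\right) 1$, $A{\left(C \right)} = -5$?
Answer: $-156$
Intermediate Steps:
$O{\left(q,Z \right)} = 3 + Z$ ($O{\left(q,Z \right)} = \left(3 + Z\right) 1 = 3 + Z$)
$X{\left(D \right)} = -2$ ($X{\left(D \right)} = 3 - \left(-1\right) \left(-5\right) = 3 - 5 = -2$)
$\left(X{\left(-2 \right)} - 50\right) O{\left(0,0 \left(-1 + 0\right) \right)} = \left(-2 - 50\right) \left(3 + 0 \left(-1 + 0\right)\right) = - 52 \left(3 + 0 \left(-1\right)\right) = - 52 \left(3 + 0\right) = \left(-52\right) 3 = -156$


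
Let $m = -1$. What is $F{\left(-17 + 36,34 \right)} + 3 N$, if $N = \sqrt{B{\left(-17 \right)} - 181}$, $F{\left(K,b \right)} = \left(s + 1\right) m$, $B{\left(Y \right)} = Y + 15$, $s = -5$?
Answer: $4 + 3 i \sqrt{183} \approx 4.0 + 40.583 i$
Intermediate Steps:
$B{\left(Y \right)} = 15 + Y$
$F{\left(K,b \right)} = 4$ ($F{\left(K,b \right)} = \left(-5 + 1\right) \left(-1\right) = \left(-4\right) \left(-1\right) = 4$)
$N = i \sqrt{183}$ ($N = \sqrt{\left(15 - 17\right) - 181} = \sqrt{-2 - 181} = \sqrt{-183} = i \sqrt{183} \approx 13.528 i$)
$F{\left(-17 + 36,34 \right)} + 3 N = 4 + 3 i \sqrt{183}$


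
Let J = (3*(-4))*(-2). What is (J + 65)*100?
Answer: 8900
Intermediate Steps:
J = 24 (J = -12*(-2) = 24)
(J + 65)*100 = (24 + 65)*100 = 89*100 = 8900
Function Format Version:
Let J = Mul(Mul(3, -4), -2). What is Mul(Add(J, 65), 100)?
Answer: 8900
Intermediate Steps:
J = 24 (J = Mul(-12, -2) = 24)
Mul(Add(J, 65), 100) = Mul(Add(24, 65), 100) = Mul(89, 100) = 8900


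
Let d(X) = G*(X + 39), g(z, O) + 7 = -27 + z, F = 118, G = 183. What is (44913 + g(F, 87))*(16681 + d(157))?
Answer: 2364547353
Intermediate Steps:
g(z, O) = -34 + z (g(z, O) = -7 + (-27 + z) = -34 + z)
d(X) = 7137 + 183*X (d(X) = 183*(X + 39) = 183*(39 + X) = 7137 + 183*X)
(44913 + g(F, 87))*(16681 + d(157)) = (44913 + (-34 + 118))*(16681 + (7137 + 183*157)) = (44913 + 84)*(16681 + (7137 + 28731)) = 44997*(16681 + 35868) = 44997*52549 = 2364547353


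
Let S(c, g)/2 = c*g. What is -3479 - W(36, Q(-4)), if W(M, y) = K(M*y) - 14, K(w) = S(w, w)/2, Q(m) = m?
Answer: -24201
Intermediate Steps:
S(c, g) = 2*c*g (S(c, g) = 2*(c*g) = 2*c*g)
K(w) = w**2 (K(w) = (2*w*w)/2 = (2*w**2)*(1/2) = w**2)
W(M, y) = -14 + M**2*y**2 (W(M, y) = (M*y)**2 - 14 = M**2*y**2 - 14 = -14 + M**2*y**2)
-3479 - W(36, Q(-4)) = -3479 - (-14 + 36**2*(-4)**2) = -3479 - (-14 + 1296*16) = -3479 - (-14 + 20736) = -3479 - 1*20722 = -3479 - 20722 = -24201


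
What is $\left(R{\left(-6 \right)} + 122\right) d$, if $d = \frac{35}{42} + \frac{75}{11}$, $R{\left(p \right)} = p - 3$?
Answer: $\frac{57065}{66} \approx 864.62$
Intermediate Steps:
$R{\left(p \right)} = -3 + p$ ($R{\left(p \right)} = p - 3 = -3 + p$)
$d = \frac{505}{66}$ ($d = 35 \cdot \frac{1}{42} + 75 \cdot \frac{1}{11} = \frac{5}{6} + \frac{75}{11} = \frac{505}{66} \approx 7.6515$)
$\left(R{\left(-6 \right)} + 122\right) d = \left(\left(-3 - 6\right) + 122\right) \frac{505}{66} = \left(-9 + 122\right) \frac{505}{66} = 113 \cdot \frac{505}{66} = \frac{57065}{66}$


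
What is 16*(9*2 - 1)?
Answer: 272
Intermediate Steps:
16*(9*2 - 1) = 16*(18 - 1) = 16*17 = 272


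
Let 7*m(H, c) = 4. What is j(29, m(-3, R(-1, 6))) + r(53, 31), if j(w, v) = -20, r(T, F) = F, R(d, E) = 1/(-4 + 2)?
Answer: 11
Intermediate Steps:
R(d, E) = -½ (R(d, E) = 1/(-2) = -½)
m(H, c) = 4/7 (m(H, c) = (⅐)*4 = 4/7)
j(29, m(-3, R(-1, 6))) + r(53, 31) = -20 + 31 = 11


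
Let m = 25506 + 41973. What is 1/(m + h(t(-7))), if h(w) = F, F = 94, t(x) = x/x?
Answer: 1/67573 ≈ 1.4799e-5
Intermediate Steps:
t(x) = 1
h(w) = 94
m = 67479
1/(m + h(t(-7))) = 1/(67479 + 94) = 1/67573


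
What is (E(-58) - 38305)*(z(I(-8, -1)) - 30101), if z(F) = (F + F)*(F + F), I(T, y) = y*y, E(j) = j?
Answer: 1154611211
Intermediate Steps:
I(T, y) = y²
z(F) = 4*F² (z(F) = (2*F)*(2*F) = 4*F²)
(E(-58) - 38305)*(z(I(-8, -1)) - 30101) = (-58 - 38305)*(4*((-1)²)² - 30101) = -38363*(4*1² - 30101) = -38363*(4*1 - 30101) = -38363*(4 - 30101) = -38363*(-30097) = 1154611211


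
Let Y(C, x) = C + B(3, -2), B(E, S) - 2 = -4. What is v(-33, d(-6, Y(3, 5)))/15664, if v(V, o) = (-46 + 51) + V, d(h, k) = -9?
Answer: -7/3916 ≈ -0.0017875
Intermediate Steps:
B(E, S) = -2 (B(E, S) = 2 - 4 = -2)
Y(C, x) = -2 + C (Y(C, x) = C - 2 = -2 + C)
v(V, o) = 5 + V
v(-33, d(-6, Y(3, 5)))/15664 = (5 - 33)/15664 = -28*1/15664 = -7/3916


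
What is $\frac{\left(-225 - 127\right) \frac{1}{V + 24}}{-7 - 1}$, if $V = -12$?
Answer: $\frac{11}{3} \approx 3.6667$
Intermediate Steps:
$\frac{\left(-225 - 127\right) \frac{1}{V + 24}}{-7 - 1} = \frac{\left(-225 - 127\right) \frac{1}{-12 + 24}}{-7 - 1} = \frac{\left(-352\right) \frac{1}{12}}{-8} = \left(-352\right) \frac{1}{12} \left(- \frac{1}{8}\right) = \left(- \frac{88}{3}\right) \left(- \frac{1}{8}\right) = \frac{11}{3}$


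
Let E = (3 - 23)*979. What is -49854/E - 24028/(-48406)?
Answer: 720925241/236947370 ≈ 3.0426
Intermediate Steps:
E = -19580 (E = -20*979 = -19580)
-49854/E - 24028/(-48406) = -49854/(-19580) - 24028/(-48406) = -49854*(-1/19580) - 24028*(-1/48406) = 24927/9790 + 12014/24203 = 720925241/236947370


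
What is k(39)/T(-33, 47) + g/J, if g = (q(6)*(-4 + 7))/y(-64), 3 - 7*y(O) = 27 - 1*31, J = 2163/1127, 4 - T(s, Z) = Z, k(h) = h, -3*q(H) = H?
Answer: -17863/4429 ≈ -4.0332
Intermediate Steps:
q(H) = -H/3
T(s, Z) = 4 - Z
J = 309/161 (J = 2163*(1/1127) = 309/161 ≈ 1.9193)
y(O) = 1 (y(O) = 3/7 - (27 - 1*31)/7 = 3/7 - (27 - 31)/7 = 3/7 - 1/7*(-4) = 3/7 + 4/7 = 1)
g = -6 (g = ((-1/3*6)*(-4 + 7))/1 = -2*3*1 = -6*1 = -6)
k(39)/T(-33, 47) + g/J = 39/(4 - 1*47) - 6/309/161 = 39/(4 - 47) - 6*161/309 = 39/(-43) - 322/103 = 39*(-1/43) - 322/103 = -39/43 - 322/103 = -17863/4429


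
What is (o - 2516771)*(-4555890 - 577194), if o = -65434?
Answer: 13254675170220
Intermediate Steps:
(o - 2516771)*(-4555890 - 577194) = (-65434 - 2516771)*(-4555890 - 577194) = -2582205*(-5133084) = 13254675170220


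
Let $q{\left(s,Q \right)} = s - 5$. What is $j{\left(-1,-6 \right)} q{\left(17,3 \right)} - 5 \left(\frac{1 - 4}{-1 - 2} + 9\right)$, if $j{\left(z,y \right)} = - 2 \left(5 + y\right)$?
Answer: $-26$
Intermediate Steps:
$q{\left(s,Q \right)} = -5 + s$
$j{\left(z,y \right)} = -10 - 2 y$
$j{\left(-1,-6 \right)} q{\left(17,3 \right)} - 5 \left(\frac{1 - 4}{-1 - 2} + 9\right) = \left(-10 - -12\right) \left(-5 + 17\right) - 5 \left(\frac{1 - 4}{-1 - 2} + 9\right) = \left(-10 + 12\right) 12 - 5 \left(- \frac{3}{-3} + 9\right) = 2 \cdot 12 - 5 \left(\left(-3\right) \left(- \frac{1}{3}\right) + 9\right) = 24 - 5 \left(1 + 9\right) = 24 - 50 = -26$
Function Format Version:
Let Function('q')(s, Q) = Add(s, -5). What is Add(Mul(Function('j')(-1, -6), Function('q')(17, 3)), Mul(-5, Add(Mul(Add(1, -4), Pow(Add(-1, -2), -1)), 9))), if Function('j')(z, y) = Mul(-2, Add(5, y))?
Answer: -26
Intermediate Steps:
Function('q')(s, Q) = Add(-5, s)
Function('j')(z, y) = Add(-10, Mul(-2, y))
Add(Mul(Function('j')(-1, -6), Function('q')(17, 3)), Mul(-5, Add(Mul(Add(1, -4), Pow(Add(-1, -2), -1)), 9))) = Add(Mul(Add(-10, Mul(-2, -6)), Add(-5, 17)), Mul(-5, Add(Mul(Add(1, -4), Pow(Add(-1, -2), -1)), 9))) = Add(Mul(Add(-10, 12), 12), Mul(-5, Add(Mul(-3, Pow(-3, -1)), 9))) = Add(Mul(2, 12), Mul(-5, Add(Mul(-3, Rational(-1, 3)), 9))) = Add(24, Mul(-5, Add(1, 9))) = Add(24, Mul(-5, 10)) = Add(24, -50) = -26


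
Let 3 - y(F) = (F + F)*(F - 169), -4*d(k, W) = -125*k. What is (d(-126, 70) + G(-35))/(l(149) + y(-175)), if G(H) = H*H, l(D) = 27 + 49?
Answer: 5425/240642 ≈ 0.022544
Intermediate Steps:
d(k, W) = 125*k/4 (d(k, W) = -(-125)*k/4 = 125*k/4)
l(D) = 76
y(F) = 3 - 2*F*(-169 + F) (y(F) = 3 - (F + F)*(F - 169) = 3 - 2*F*(-169 + F))
G(H) = H²
(d(-126, 70) + G(-35))/(l(149) + y(-175)) = ((125/4)*(-126) + (-35)²)/(76 + (3 - 2*(-175)² + 338*(-175))) = (-7875/2 + 1225)/(76 + (3 - 2*30625 - 59150)) = -5425/(2*(76 + (3 - 61250 - 59150))) = -5425/(2*(76 - 120397)) = -5425/2/(-120321) = -5425/2*(-1/120321) = 5425/240642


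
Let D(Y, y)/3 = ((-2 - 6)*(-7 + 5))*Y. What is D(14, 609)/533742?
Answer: 112/88957 ≈ 0.0012590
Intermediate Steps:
D(Y, y) = 48*Y (D(Y, y) = 3*(((-2 - 6)*(-7 + 5))*Y) = 3*((-8*(-2))*Y) = 3*(16*Y) = 48*Y)
D(14, 609)/533742 = (48*14)/533742 = 672*(1/533742) = 112/88957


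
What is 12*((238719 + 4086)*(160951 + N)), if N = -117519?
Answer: 126546081120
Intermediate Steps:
12*((238719 + 4086)*(160951 + N)) = 12*((238719 + 4086)*(160951 - 117519)) = 12*(242805*43432) = 12*10545506760 = 126546081120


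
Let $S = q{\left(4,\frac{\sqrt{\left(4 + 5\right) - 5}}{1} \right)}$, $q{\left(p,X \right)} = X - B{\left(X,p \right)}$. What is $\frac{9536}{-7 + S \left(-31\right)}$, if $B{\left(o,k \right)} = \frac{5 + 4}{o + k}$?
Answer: $- \frac{19072}{45} \approx -423.82$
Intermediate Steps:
$B{\left(o,k \right)} = \frac{9}{k + o}$
$q{\left(p,X \right)} = X - \frac{9}{X + p}$ ($q{\left(p,X \right)} = X - \frac{9}{p + X} = X - \frac{9}{X + p}$)
$S = \frac{1}{2}$ ($S = \frac{-9 + \frac{\sqrt{\left(4 + 5\right) - 5}}{1} \left(\frac{\sqrt{\left(4 + 5\right) - 5}}{1} + 4\right)}{\frac{\sqrt{\left(4 + 5\right) - 5}}{1} + 4} = \frac{-9 + \sqrt{9 - 5} \cdot 1 \left(\sqrt{9 - 5} \cdot 1 + 4\right)}{\sqrt{9 - 5} \cdot 1 + 4} = \frac{-9 + \sqrt{4} \cdot 1 \left(\sqrt{4} \cdot 1 + 4\right)}{\sqrt{4} \cdot 1 + 4} = \frac{-9 + 2 \cdot 1 \left(2 \cdot 1 + 4\right)}{2 \cdot 1 + 4} = \frac{-9 + 2 \left(2 + 4\right)}{2 + 4} = \frac{-9 + 2 \cdot 6}{6} = \frac{-9 + 12}{6} = \frac{1}{6} \cdot 3 = \frac{1}{2} \approx 0.5$)
$\frac{9536}{-7 + S \left(-31\right)} = \frac{9536}{-7 + \frac{1}{2} \left(-31\right)} = \frac{9536}{-7 - \frac{31}{2}} = \frac{9536}{- \frac{45}{2}} = 9536 \left(- \frac{2}{45}\right) = - \frac{19072}{45}$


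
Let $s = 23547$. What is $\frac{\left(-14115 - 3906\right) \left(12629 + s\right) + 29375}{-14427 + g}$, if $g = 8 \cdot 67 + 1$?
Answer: $\frac{651898321}{13890} \approx 46933.0$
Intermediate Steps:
$g = 537$ ($g = 536 + 1 = 537$)
$\frac{\left(-14115 - 3906\right) \left(12629 + s\right) + 29375}{-14427 + g} = \frac{\left(-14115 - 3906\right) \left(12629 + 23547\right) + 29375}{-14427 + 537} = \frac{\left(-18021\right) 36176 + 29375}{-13890} = \left(-651927696 + 29375\right) \left(- \frac{1}{13890}\right) = \left(-651898321\right) \left(- \frac{1}{13890}\right) = \frac{651898321}{13890}$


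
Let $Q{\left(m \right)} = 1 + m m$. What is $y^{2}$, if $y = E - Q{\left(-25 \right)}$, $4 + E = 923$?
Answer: $85849$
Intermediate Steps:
$Q{\left(m \right)} = 1 + m^{2}$
$E = 919$ ($E = -4 + 923 = 919$)
$y = 293$ ($y = 919 - \left(1 + \left(-25\right)^{2}\right) = 919 - \left(1 + 625\right) = 919 - 626 = 293$)
$y^{2} = 293^{2} = 85849$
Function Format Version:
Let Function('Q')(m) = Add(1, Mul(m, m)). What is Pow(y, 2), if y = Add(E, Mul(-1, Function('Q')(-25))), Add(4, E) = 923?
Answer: 85849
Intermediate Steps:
Function('Q')(m) = Add(1, Pow(m, 2))
E = 919 (E = Add(-4, 923) = 919)
y = 293 (y = Add(919, Mul(-1, Add(1, Pow(-25, 2)))) = Add(919, Mul(-1, Add(1, 625))) = Add(919, Mul(-1, 626)) = Add(919, -626) = 293)
Pow(y, 2) = Pow(293, 2) = 85849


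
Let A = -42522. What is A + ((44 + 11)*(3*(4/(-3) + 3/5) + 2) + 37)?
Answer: -42496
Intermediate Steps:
A + ((44 + 11)*(3*(4/(-3) + 3/5) + 2) + 37) = -42522 + ((44 + 11)*(3*(4/(-3) + 3/5) + 2) + 37) = -42522 + (55*(3*(4*(-1/3) + 3*(1/5)) + 2) + 37) = -42522 + (55*(3*(-4/3 + 3/5) + 2) + 37) = -42522 + (55*(3*(-11/15) + 2) + 37) = -42522 + (55*(-11/5 + 2) + 37) = -42522 + (55*(-1/5) + 37) = -42522 + (-11 + 37) = -42522 + 26 = -42496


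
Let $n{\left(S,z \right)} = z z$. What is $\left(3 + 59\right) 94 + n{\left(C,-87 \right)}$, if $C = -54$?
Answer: $13397$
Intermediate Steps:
$n{\left(S,z \right)} = z^{2}$
$\left(3 + 59\right) 94 + n{\left(C,-87 \right)} = \left(3 + 59\right) 94 + \left(-87\right)^{2} = 62 \cdot 94 + 7569 = 5828 + 7569 = 13397$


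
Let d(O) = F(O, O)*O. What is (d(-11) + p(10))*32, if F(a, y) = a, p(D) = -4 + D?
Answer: 4064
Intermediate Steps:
d(O) = O**2 (d(O) = O*O = O**2)
(d(-11) + p(10))*32 = ((-11)**2 + (-4 + 10))*32 = (121 + 6)*32 = 127*32 = 4064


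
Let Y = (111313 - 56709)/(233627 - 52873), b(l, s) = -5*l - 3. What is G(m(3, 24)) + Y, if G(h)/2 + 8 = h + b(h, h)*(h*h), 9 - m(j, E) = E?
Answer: 2924084760/90377 ≈ 32354.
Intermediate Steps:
m(j, E) = 9 - E
b(l, s) = -3 - 5*l
Y = 27302/90377 (Y = 54604/180754 = 54604*(1/180754) = 27302/90377 ≈ 0.30209)
G(h) = -16 + 2*h + 2*h²*(-3 - 5*h) (G(h) = -16 + 2*(h + (-3 - 5*h)*(h*h)) = -16 + 2*(h + (-3 - 5*h)*h²) = -16 + 2*(h + h²*(-3 - 5*h)) = -16 + (2*h + 2*h²*(-3 - 5*h)) = -16 + 2*h + 2*h²*(-3 - 5*h))
G(m(3, 24)) + Y = (-16 + 2*(9 - 1*24) - 2*(9 - 1*24)²*(3 + 5*(9 - 1*24))) + 27302/90377 = (-16 + 2*(9 - 24) - 2*(9 - 24)²*(3 + 5*(9 - 24))) + 27302/90377 = (-16 + 2*(-15) - 2*(-15)²*(3 + 5*(-15))) + 27302/90377 = (-16 - 30 - 2*225*(3 - 75)) + 27302/90377 = (-16 - 30 - 2*225*(-72)) + 27302/90377 = (-16 - 30 + 32400) + 27302/90377 = 32354 + 27302/90377 = 2924084760/90377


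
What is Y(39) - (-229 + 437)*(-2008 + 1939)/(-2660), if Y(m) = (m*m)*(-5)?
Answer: -5060913/665 ≈ -7610.4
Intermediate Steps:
Y(m) = -5*m**2 (Y(m) = m**2*(-5) = -5*m**2)
Y(39) - (-229 + 437)*(-2008 + 1939)/(-2660) = -5*39**2 - (-229 + 437)*(-2008 + 1939)/(-2660) = -5*1521 - 208*(-69)*(-1)/2660 = -7605 - (-14352)*(-1)/2660 = -7605 - 1*3588/665 = -7605 - 3588/665 = -5060913/665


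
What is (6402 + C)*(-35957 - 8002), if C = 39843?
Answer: -2032883955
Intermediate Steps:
(6402 + C)*(-35957 - 8002) = (6402 + 39843)*(-35957 - 8002) = 46245*(-43959) = -2032883955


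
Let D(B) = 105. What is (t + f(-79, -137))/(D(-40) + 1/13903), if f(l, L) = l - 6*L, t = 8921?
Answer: 16794824/182477 ≈ 92.038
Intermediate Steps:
(t + f(-79, -137))/(D(-40) + 1/13903) = (8921 + (-79 - 6*(-137)))/(105 + 1/13903) = (8921 + (-79 + 822))/(105 + 1/13903) = (8921 + 743)/(1459816/13903) = 9664*(13903/1459816) = 16794824/182477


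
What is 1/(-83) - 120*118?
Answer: -1175281/83 ≈ -14160.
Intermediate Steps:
1/(-83) - 120*118 = -1/83 - 14160 = -1175281/83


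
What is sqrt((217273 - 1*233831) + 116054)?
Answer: 2*sqrt(24874) ≈ 315.43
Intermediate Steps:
sqrt((217273 - 1*233831) + 116054) = sqrt((217273 - 233831) + 116054) = sqrt(-16558 + 116054) = sqrt(99496) = 2*sqrt(24874)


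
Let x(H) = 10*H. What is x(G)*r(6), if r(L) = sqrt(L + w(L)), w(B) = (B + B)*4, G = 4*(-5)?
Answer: -600*sqrt(6) ≈ -1469.7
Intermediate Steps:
G = -20
w(B) = 8*B (w(B) = (2*B)*4 = 8*B)
r(L) = 3*sqrt(L) (r(L) = sqrt(L + 8*L) = sqrt(9*L) = 3*sqrt(L))
x(G)*r(6) = (10*(-20))*(3*sqrt(6)) = -600*sqrt(6)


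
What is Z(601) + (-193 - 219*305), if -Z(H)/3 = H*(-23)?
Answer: -25519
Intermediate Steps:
Z(H) = 69*H (Z(H) = -3*H*(-23) = -(-69)*H = 69*H)
Z(601) + (-193 - 219*305) = 69*601 + (-193 - 219*305) = 41469 + (-193 - 66795) = 41469 - 66988 = -25519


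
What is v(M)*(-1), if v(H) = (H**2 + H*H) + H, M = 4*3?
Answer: -300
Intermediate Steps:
M = 12
v(H) = H + 2*H**2 (v(H) = (H**2 + H**2) + H = 2*H**2 + H = H + 2*H**2)
v(M)*(-1) = (12*(1 + 2*12))*(-1) = (12*(1 + 24))*(-1) = (12*25)*(-1) = 300*(-1) = -300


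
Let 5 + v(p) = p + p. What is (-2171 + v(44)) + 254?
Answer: -1834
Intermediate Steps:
v(p) = -5 + 2*p (v(p) = -5 + (p + p) = -5 + 2*p)
(-2171 + v(44)) + 254 = (-2171 + (-5 + 2*44)) + 254 = (-2171 + (-5 + 88)) + 254 = (-2171 + 83) + 254 = -2088 + 254 = -1834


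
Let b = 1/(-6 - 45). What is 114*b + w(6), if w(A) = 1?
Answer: -21/17 ≈ -1.2353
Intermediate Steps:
b = -1/51 (b = 1/(-51) = -1/51 ≈ -0.019608)
114*b + w(6) = 114*(-1/51) + 1 = -38/17 + 1 = -21/17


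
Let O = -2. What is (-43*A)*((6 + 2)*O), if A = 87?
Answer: 59856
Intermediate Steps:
(-43*A)*((6 + 2)*O) = (-43*87)*((6 + 2)*(-2)) = -29928*(-2) = -3741*(-16) = 59856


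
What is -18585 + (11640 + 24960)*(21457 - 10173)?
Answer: 412975815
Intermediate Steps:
-18585 + (11640 + 24960)*(21457 - 10173) = -18585 + 36600*11284 = -18585 + 412994400 = 412975815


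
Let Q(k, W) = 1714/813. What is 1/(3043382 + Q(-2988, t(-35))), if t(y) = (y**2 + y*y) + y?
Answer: 813/2474271280 ≈ 3.2858e-7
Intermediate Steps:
t(y) = y + 2*y**2 (t(y) = (y**2 + y**2) + y = 2*y**2 + y = y + 2*y**2)
Q(k, W) = 1714/813 (Q(k, W) = 1714*(1/813) = 1714/813)
1/(3043382 + Q(-2988, t(-35))) = 1/(3043382 + 1714/813) = 1/(2474271280/813) = 813/2474271280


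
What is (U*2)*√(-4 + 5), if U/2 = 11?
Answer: 44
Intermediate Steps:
U = 22 (U = 2*11 = 22)
(U*2)*√(-4 + 5) = (22*2)*√(-4 + 5) = 44*√1 = 44*1 = 44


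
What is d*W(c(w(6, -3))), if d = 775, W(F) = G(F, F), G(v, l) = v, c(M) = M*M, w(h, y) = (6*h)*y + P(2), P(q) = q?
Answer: 8707900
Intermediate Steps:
w(h, y) = 2 + 6*h*y (w(h, y) = (6*h)*y + 2 = 6*h*y + 2 = 2 + 6*h*y)
c(M) = M²
W(F) = F
d*W(c(w(6, -3))) = 775*(2 + 6*6*(-3))² = 775*(2 - 108)² = 775*(-106)² = 775*11236 = 8707900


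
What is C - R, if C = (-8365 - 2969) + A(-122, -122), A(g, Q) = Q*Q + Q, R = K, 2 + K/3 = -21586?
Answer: 68192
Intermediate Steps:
K = -64764 (K = -6 + 3*(-21586) = -6 - 64758 = -64764)
R = -64764
A(g, Q) = Q + Q² (A(g, Q) = Q² + Q = Q + Q²)
C = 3428 (C = (-8365 - 2969) - 122*(1 - 122) = -11334 - 122*(-121) = -11334 + 14762 = 3428)
C - R = 3428 - 1*(-64764) = 3428 + 64764 = 68192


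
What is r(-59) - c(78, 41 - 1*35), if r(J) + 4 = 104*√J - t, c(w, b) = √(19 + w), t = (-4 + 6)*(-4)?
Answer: 4 - √97 + 104*I*√59 ≈ -5.8489 + 798.84*I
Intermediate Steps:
t = -8 (t = 2*(-4) = -8)
r(J) = 4 + 104*√J (r(J) = -4 + (104*√J - 1*(-8)) = -4 + (104*√J + 8) = -4 + (8 + 104*√J) = 4 + 104*√J)
r(-59) - c(78, 41 - 1*35) = (4 + 104*√(-59)) - √(19 + 78) = (4 + 104*(I*√59)) - √97 = (4 + 104*I*√59) - √97 = 4 - √97 + 104*I*√59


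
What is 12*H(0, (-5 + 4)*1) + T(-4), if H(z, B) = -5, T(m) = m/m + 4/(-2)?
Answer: -61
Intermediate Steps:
T(m) = -1 (T(m) = 1 + 4*(-½) = 1 - 2 = -1)
12*H(0, (-5 + 4)*1) + T(-4) = 12*(-5) - 1 = -60 - 1 = -61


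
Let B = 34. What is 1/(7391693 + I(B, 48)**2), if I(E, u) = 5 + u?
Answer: 1/7394502 ≈ 1.3524e-7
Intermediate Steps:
1/(7391693 + I(B, 48)**2) = 1/(7391693 + (5 + 48)**2) = 1/(7391693 + 53**2) = 1/(7391693 + 2809) = 1/7394502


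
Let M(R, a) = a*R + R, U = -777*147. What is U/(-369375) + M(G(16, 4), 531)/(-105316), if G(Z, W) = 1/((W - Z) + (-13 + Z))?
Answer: 9038191778/29175823125 ≈ 0.30978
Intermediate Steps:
U = -114219
G(Z, W) = 1/(-13 + W)
M(R, a) = R + R*a (M(R, a) = R*a + R = R + R*a)
U/(-369375) + M(G(16, 4), 531)/(-105316) = -114219/(-369375) + ((1 + 531)/(-13 + 4))/(-105316) = -114219*(-1/369375) + (532/(-9))*(-1/105316) = 38073/123125 - ⅑*532*(-1/105316) = 38073/123125 - 532/9*(-1/105316) = 38073/123125 + 133/236961 = 9038191778/29175823125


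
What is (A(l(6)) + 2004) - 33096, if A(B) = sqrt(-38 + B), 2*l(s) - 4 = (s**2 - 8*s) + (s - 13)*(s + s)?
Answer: -31092 + 2*I*sqrt(21) ≈ -31092.0 + 9.1651*I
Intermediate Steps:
l(s) = 2 + s**2/2 - 4*s + s*(-13 + s) (l(s) = 2 + ((s**2 - 8*s) + (s - 13)*(s + s))/2 = 2 + ((s**2 - 8*s) + (-13 + s)*(2*s))/2 = 2 + ((s**2 - 8*s) + 2*s*(-13 + s))/2 = 2 + (s**2 - 8*s + 2*s*(-13 + s))/2 = 2 + (s**2/2 - 4*s + s*(-13 + s)) = 2 + s**2/2 - 4*s + s*(-13 + s))
(A(l(6)) + 2004) - 33096 = (sqrt(-38 + (2 - 17*6 + (3/2)*6**2)) + 2004) - 33096 = (sqrt(-38 + (2 - 102 + (3/2)*36)) + 2004) - 33096 = (sqrt(-38 + (2 - 102 + 54)) + 2004) - 33096 = (sqrt(-38 - 46) + 2004) - 33096 = (sqrt(-84) + 2004) - 33096 = (2*I*sqrt(21) + 2004) - 33096 = (2004 + 2*I*sqrt(21)) - 33096 = -31092 + 2*I*sqrt(21)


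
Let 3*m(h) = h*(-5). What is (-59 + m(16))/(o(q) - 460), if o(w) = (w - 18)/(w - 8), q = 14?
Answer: 257/1382 ≈ 0.18596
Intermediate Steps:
o(w) = (-18 + w)/(-8 + w)
m(h) = -5*h/3 (m(h) = (h*(-5))/3 = (-5*h)/3 = -5*h/3)
(-59 + m(16))/(o(q) - 460) = (-59 - 5/3*16)/((-18 + 14)/(-8 + 14) - 460) = (-59 - 80/3)/(-4/6 - 460) = -257/(3*((⅙)*(-4) - 460)) = -257/(3*(-⅔ - 460)) = -257/(3*(-1382/3)) = -257/3*(-3/1382) = 257/1382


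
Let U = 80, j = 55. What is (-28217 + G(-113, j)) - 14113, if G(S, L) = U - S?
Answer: -42137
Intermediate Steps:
G(S, L) = 80 - S
(-28217 + G(-113, j)) - 14113 = (-28217 + (80 - 1*(-113))) - 14113 = (-28217 + (80 + 113)) - 14113 = (-28217 + 193) - 14113 = -28024 - 14113 = -42137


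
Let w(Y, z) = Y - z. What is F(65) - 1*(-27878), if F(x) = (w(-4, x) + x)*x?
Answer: 27618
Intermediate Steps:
F(x) = -4*x (F(x) = ((-4 - x) + x)*x = -4*x)
F(65) - 1*(-27878) = -4*65 - 1*(-27878) = -260 + 27878 = 27618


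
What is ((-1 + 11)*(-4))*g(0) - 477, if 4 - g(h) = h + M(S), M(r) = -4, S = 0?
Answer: -797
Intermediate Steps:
g(h) = 8 - h (g(h) = 4 - (h - 4) = 4 - (-4 + h) = 4 + (4 - h) = 8 - h)
((-1 + 11)*(-4))*g(0) - 477 = ((-1 + 11)*(-4))*(8 - 1*0) - 477 = (10*(-4))*(8 + 0) - 477 = -40*8 - 477 = -320 - 477 = -797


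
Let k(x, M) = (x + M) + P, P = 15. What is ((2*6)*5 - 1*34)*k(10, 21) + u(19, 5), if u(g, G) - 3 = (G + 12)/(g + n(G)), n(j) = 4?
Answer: 27594/23 ≈ 1199.7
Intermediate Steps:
u(g, G) = 3 + (12 + G)/(4 + g) (u(g, G) = 3 + (G + 12)/(g + 4) = 3 + (12 + G)/(4 + g))
k(x, M) = 15 + M + x (k(x, M) = (x + M) + 15 = (M + x) + 15 = 15 + M + x)
((2*6)*5 - 1*34)*k(10, 21) + u(19, 5) = ((2*6)*5 - 1*34)*(15 + 21 + 10) + (24 + 5 + 3*19)/(4 + 19) = (12*5 - 34)*46 + (24 + 5 + 57)/23 = (60 - 34)*46 + (1/23)*86 = 26*46 + 86/23 = 1196 + 86/23 = 27594/23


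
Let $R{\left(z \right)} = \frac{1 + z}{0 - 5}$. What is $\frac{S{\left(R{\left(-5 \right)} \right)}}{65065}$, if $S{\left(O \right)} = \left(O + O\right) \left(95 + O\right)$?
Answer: $\frac{3832}{1626625} \approx 0.0023558$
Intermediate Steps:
$R{\left(z \right)} = - \frac{1}{5} - \frac{z}{5}$ ($R{\left(z \right)} = \frac{1 + z}{-5} = \left(1 + z\right) \left(- \frac{1}{5}\right) = - \frac{1}{5} - \frac{z}{5}$)
$S{\left(O \right)} = 2 O \left(95 + O\right)$
$\frac{S{\left(R{\left(-5 \right)} \right)}}{65065} = \frac{2 \left(- \frac{1}{5} - -1\right) \left(95 - - \frac{4}{5}\right)}{65065} = 2 \left(- \frac{1}{5} + 1\right) \left(95 + \left(- \frac{1}{5} + 1\right)\right) \frac{1}{65065} = 2 \cdot \frac{4}{5} \left(95 + \frac{4}{5}\right) \frac{1}{65065} = 2 \cdot \frac{4}{5} \cdot \frac{479}{5} \cdot \frac{1}{65065} = \frac{3832}{25} \cdot \frac{1}{65065} = \frac{3832}{1626625}$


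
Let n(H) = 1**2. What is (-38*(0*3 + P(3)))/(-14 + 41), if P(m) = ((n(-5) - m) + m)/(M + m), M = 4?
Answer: -38/189 ≈ -0.20106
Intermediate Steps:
n(H) = 1
P(m) = 1/(4 + m) (P(m) = ((1 - m) + m)/(4 + m) = 1/(4 + m))
(-38*(0*3 + P(3)))/(-14 + 41) = (-38*(0*3 + 1/(4 + 3)))/(-14 + 41) = -38*(0 + 1/7)/27 = -38*(0 + 1/7)*(1/27) = -38*1/7*(1/27) = -38/7*1/27 = -38/189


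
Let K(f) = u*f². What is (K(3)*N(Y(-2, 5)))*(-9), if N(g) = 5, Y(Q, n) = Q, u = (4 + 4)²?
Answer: -25920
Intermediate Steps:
u = 64 (u = 8² = 64)
K(f) = 64*f²
(K(3)*N(Y(-2, 5)))*(-9) = ((64*3²)*5)*(-9) = ((64*9)*5)*(-9) = (576*5)*(-9) = 2880*(-9) = -25920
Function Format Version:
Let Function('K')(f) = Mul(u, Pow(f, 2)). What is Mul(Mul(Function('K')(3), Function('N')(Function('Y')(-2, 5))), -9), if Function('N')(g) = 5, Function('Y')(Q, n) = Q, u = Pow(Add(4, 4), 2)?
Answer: -25920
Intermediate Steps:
u = 64 (u = Pow(8, 2) = 64)
Function('K')(f) = Mul(64, Pow(f, 2))
Mul(Mul(Function('K')(3), Function('N')(Function('Y')(-2, 5))), -9) = Mul(Mul(Mul(64, Pow(3, 2)), 5), -9) = Mul(Mul(Mul(64, 9), 5), -9) = Mul(Mul(576, 5), -9) = Mul(2880, -9) = -25920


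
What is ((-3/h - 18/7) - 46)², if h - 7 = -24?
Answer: 33166081/14161 ≈ 2342.1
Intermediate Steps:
h = -17 (h = 7 - 24 = -17)
((-3/h - 18/7) - 46)² = ((-3/(-17) - 18/7) - 46)² = ((-3*(-1/17) - 18*⅐) - 46)² = ((3/17 - 18/7) - 46)² = (-285/119 - 46)² = (-5759/119)² = 33166081/14161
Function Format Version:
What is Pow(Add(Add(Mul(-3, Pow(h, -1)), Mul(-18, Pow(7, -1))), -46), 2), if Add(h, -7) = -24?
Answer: Rational(33166081, 14161) ≈ 2342.1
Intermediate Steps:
h = -17 (h = Add(7, -24) = -17)
Pow(Add(Add(Mul(-3, Pow(h, -1)), Mul(-18, Pow(7, -1))), -46), 2) = Pow(Add(Add(Mul(-3, Pow(-17, -1)), Mul(-18, Pow(7, -1))), -46), 2) = Pow(Add(Add(Mul(-3, Rational(-1, 17)), Mul(-18, Rational(1, 7))), -46), 2) = Pow(Add(Add(Rational(3, 17), Rational(-18, 7)), -46), 2) = Pow(Add(Rational(-285, 119), -46), 2) = Pow(Rational(-5759, 119), 2) = Rational(33166081, 14161)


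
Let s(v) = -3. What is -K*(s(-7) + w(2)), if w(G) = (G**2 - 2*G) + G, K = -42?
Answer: -42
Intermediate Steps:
w(G) = G**2 - G
-K*(s(-7) + w(2)) = -(-42)*(-3 + 2*(-1 + 2)) = -(-42)*(-3 + 2*1) = -(-42)*(-3 + 2) = -(-42)*(-1) = -1*42 = -42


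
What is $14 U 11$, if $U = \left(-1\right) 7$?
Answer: $-1078$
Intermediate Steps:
$U = -7$
$14 U 11 = 14 \left(-7\right) 11 = \left(-98\right) 11 = -1078$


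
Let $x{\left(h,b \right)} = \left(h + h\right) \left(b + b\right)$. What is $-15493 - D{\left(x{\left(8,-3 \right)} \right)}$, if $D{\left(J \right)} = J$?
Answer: $-15397$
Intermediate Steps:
$x{\left(h,b \right)} = 4 b h$ ($x{\left(h,b \right)} = 2 h 2 b = 4 b h$)
$-15493 - D{\left(x{\left(8,-3 \right)} \right)} = -15493 - 4 \left(-3\right) 8 = -15493 - -96 = -15493 + 96 = -15397$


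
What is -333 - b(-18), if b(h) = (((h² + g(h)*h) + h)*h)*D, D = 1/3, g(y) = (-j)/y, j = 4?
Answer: 1479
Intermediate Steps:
g(y) = -4/y (g(y) = (-1*4)/y = -4/y)
D = ⅓ ≈ 0.33333
b(h) = h*(-4 + h + h²)/3 (b(h) = (((h² + (-4/h)*h) + h)*h)*(⅓) = (((h² - 4) + h)*h)*(⅓) = (((-4 + h²) + h)*h)*(⅓) = ((-4 + h + h²)*h)*(⅓) = (h*(-4 + h + h²))*(⅓) = h*(-4 + h + h²)/3)
-333 - b(-18) = -333 - (-18)*(-4 - 18*(1 - 18))/3 = -333 - (-18)*(-4 - 18*(-17))/3 = -333 - (-18)*(-4 + 306)/3 = -333 - (-18)*302/3 = -333 - 1*(-1812) = -333 + 1812 = 1479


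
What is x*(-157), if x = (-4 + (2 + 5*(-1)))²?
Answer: -7693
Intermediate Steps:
x = 49 (x = (-4 + (2 - 5))² = (-4 - 3)² = (-7)² = 49)
x*(-157) = 49*(-157) = -7693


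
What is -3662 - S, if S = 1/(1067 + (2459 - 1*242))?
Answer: -12026009/3284 ≈ -3662.0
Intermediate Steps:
S = 1/3284 (S = 1/(1067 + (2459 - 242)) = 1/(1067 + 2217) = 1/3284 ≈ 0.00030451)
-3662 - S = -3662 - 1*1/3284 = -3662 - 1/3284 = -12026009/3284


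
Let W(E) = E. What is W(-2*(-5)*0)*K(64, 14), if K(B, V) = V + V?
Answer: 0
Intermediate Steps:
K(B, V) = 2*V
W(-2*(-5)*0)*K(64, 14) = (-2*(-5)*0)*(2*14) = (10*0)*28 = 0*28 = 0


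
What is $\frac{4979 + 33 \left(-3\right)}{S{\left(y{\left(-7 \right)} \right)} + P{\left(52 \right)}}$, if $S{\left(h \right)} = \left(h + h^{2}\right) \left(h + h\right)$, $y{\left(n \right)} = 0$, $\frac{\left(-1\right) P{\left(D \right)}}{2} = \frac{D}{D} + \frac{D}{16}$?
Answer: $- \frac{9760}{17} \approx -574.12$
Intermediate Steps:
$P{\left(D \right)} = -2 - \frac{D}{8}$ ($P{\left(D \right)} = - 2 \left(\frac{D}{D} + \frac{D}{16}\right) = - 2 \left(1 + D \frac{1}{16}\right) = - 2 \left(1 + \frac{D}{16}\right) = -2 - \frac{D}{8}$)
$S{\left(h \right)} = 2 h \left(h + h^{2}\right)$ ($S{\left(h \right)} = \left(h + h^{2}\right) 2 h = 2 h \left(h + h^{2}\right)$)
$\frac{4979 + 33 \left(-3\right)}{S{\left(y{\left(-7 \right)} \right)} + P{\left(52 \right)}} = \frac{4979 + 33 \left(-3\right)}{2 \cdot 0^{2} \left(1 + 0\right) - \frac{17}{2}} = \frac{4979 - 99}{2 \cdot 0 \cdot 1 - \frac{17}{2}} = \frac{4880}{0 - \frac{17}{2}} = \frac{4880}{- \frac{17}{2}} = 4880 \left(- \frac{2}{17}\right) = - \frac{9760}{17}$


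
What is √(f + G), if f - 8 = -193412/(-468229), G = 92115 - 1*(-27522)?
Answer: √26230868503290793/468229 ≈ 345.90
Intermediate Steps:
G = 119637 (G = 92115 + 27522 = 119637)
f = 3939244/468229 (f = 8 - 193412/(-468229) = 8 - 193412*(-1/468229) = 8 + 193412/468229 = 3939244/468229 ≈ 8.4131)
√(f + G) = √(3939244/468229 + 119637) = √(56021452117/468229) = √26230868503290793/468229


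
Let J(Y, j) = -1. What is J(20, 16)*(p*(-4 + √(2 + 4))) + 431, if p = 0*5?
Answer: 431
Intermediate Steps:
p = 0
J(20, 16)*(p*(-4 + √(2 + 4))) + 431 = -0*(-4 + √(2 + 4)) + 431 = -0*(-4 + √6) + 431 = -1*0 + 431 = 0 + 431 = 431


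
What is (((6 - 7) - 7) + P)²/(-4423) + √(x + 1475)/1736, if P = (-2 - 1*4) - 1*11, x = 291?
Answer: -625/4423 + √1766/1736 ≈ -0.11710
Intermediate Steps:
P = -17 (P = (-2 - 4) - 11 = -6 - 11 = -17)
(((6 - 7) - 7) + P)²/(-4423) + √(x + 1475)/1736 = (((6 - 7) - 7) - 17)²/(-4423) + √(291 + 1475)/1736 = ((-1 - 7) - 17)²*(-1/4423) + √1766*(1/1736) = (-8 - 17)²*(-1/4423) + √1766/1736 = (-25)²*(-1/4423) + √1766/1736 = 625*(-1/4423) + √1766/1736 = -625/4423 + √1766/1736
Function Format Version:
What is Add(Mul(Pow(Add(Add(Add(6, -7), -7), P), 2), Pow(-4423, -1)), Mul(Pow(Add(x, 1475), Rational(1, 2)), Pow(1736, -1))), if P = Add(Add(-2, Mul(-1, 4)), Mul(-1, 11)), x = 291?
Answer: Add(Rational(-625, 4423), Mul(Rational(1, 1736), Pow(1766, Rational(1, 2)))) ≈ -0.11710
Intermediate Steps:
P = -17 (P = Add(Add(-2, -4), -11) = Add(-6, -11) = -17)
Add(Mul(Pow(Add(Add(Add(6, -7), -7), P), 2), Pow(-4423, -1)), Mul(Pow(Add(x, 1475), Rational(1, 2)), Pow(1736, -1))) = Add(Mul(Pow(Add(Add(Add(6, -7), -7), -17), 2), Pow(-4423, -1)), Mul(Pow(Add(291, 1475), Rational(1, 2)), Pow(1736, -1))) = Add(Mul(Pow(Add(Add(-1, -7), -17), 2), Rational(-1, 4423)), Mul(Pow(1766, Rational(1, 2)), Rational(1, 1736))) = Add(Mul(Pow(Add(-8, -17), 2), Rational(-1, 4423)), Mul(Rational(1, 1736), Pow(1766, Rational(1, 2)))) = Add(Mul(Pow(-25, 2), Rational(-1, 4423)), Mul(Rational(1, 1736), Pow(1766, Rational(1, 2)))) = Add(Mul(625, Rational(-1, 4423)), Mul(Rational(1, 1736), Pow(1766, Rational(1, 2)))) = Add(Rational(-625, 4423), Mul(Rational(1, 1736), Pow(1766, Rational(1, 2))))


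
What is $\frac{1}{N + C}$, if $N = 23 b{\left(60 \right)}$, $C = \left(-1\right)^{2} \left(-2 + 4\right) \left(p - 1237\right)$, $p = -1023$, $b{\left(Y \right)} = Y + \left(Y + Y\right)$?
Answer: $- \frac{1}{380} \approx -0.0026316$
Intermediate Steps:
$b{\left(Y \right)} = 3 Y$ ($b{\left(Y \right)} = Y + 2 Y = 3 Y$)
$C = -4520$ ($C = \left(-1\right)^{2} \left(-2 + 4\right) \left(-1023 - 1237\right) = 1 \cdot 2 \left(-2260\right) = 2 \left(-2260\right) = -4520$)
$N = 4140$ ($N = 23 \cdot 3 \cdot 60 = 23 \cdot 180 = 4140$)
$\frac{1}{N + C} = \frac{1}{4140 - 4520} = \frac{1}{-380} = - \frac{1}{380}$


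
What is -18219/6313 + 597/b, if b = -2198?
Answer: -43814223/13875974 ≈ -3.1576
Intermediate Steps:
-18219/6313 + 597/b = -18219/6313 + 597/(-2198) = -18219*1/6313 + 597*(-1/2198) = -18219/6313 - 597/2198 = -43814223/13875974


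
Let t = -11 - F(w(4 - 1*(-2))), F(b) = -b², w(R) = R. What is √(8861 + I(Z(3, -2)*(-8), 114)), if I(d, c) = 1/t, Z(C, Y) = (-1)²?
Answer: 3*√24614/5 ≈ 94.133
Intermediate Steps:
Z(C, Y) = 1
t = 25 (t = -11 - (-1)*(4 - 1*(-2))² = -11 - (-1)*(4 + 2)² = -11 - (-1)*6² = -11 - (-1)*36 = -11 - 1*(-36) = -11 + 36 = 25)
I(d, c) = 1/25
√(8861 + I(Z(3, -2)*(-8), 114)) = √(8861 + 1/25) = √(221526/25) = 3*√24614/5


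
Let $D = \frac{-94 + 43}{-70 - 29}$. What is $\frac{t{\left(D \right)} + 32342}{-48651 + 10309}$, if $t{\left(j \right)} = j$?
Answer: $- \frac{1067303}{1265286} \approx -0.84353$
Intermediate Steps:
$D = \frac{17}{33}$ ($D = - \frac{51}{-99} = \left(-51\right) \left(- \frac{1}{99}\right) = \frac{17}{33} \approx 0.51515$)
$\frac{t{\left(D \right)} + 32342}{-48651 + 10309} = \frac{\frac{17}{33} + 32342}{-48651 + 10309} = \frac{1067303}{33 \left(-38342\right)} = \frac{1067303}{33} \left(- \frac{1}{38342}\right) = - \frac{1067303}{1265286}$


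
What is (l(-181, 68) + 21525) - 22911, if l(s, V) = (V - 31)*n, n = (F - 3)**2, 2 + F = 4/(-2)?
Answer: 427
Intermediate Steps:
F = -4 (F = -2 + 4/(-2) = -2 + 4*(-1/2) = -2 - 2 = -4)
n = 49 (n = (-4 - 3)**2 = (-7)**2 = 49)
l(s, V) = -1519 + 49*V (l(s, V) = (V - 31)*49 = (-31 + V)*49 = -1519 + 49*V)
(l(-181, 68) + 21525) - 22911 = ((-1519 + 49*68) + 21525) - 22911 = ((-1519 + 3332) + 21525) - 22911 = (1813 + 21525) - 22911 = 23338 - 22911 = 427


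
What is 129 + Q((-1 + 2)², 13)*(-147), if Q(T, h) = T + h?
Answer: -1929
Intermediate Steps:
129 + Q((-1 + 2)², 13)*(-147) = 129 + ((-1 + 2)² + 13)*(-147) = 129 + (1² + 13)*(-147) = 129 + (1 + 13)*(-147) = 129 + 14*(-147) = 129 - 2058 = -1929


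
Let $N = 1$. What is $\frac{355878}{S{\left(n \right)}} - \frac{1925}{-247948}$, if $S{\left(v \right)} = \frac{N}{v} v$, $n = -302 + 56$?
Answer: $\frac{88239240269}{247948} \approx 3.5588 \cdot 10^{5}$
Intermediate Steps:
$n = -246$
$S{\left(v \right)} = 1$ ($S{\left(v \right)} = 1 \frac{1}{v} v = \frac{v}{v} = 1$)
$\frac{355878}{S{\left(n \right)}} - \frac{1925}{-247948} = \frac{355878}{1} - \frac{1925}{-247948} = 355878 \cdot 1 - - \frac{1925}{247948} = 355878 + \frac{1925}{247948} = \frac{88239240269}{247948}$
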